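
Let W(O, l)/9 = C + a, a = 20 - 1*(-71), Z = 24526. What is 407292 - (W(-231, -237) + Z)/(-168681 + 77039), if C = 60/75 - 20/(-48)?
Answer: 746501576399/1832840 ≈ 4.0729e+5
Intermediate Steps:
C = 73/60 (C = 60*(1/75) - 20*(-1/48) = ⅘ + 5/12 = 73/60 ≈ 1.2167)
a = 91 (a = 20 + 71 = 91)
W(O, l) = 16599/20 (W(O, l) = 9*(73/60 + 91) = 9*(5533/60) = 16599/20)
407292 - (W(-231, -237) + Z)/(-168681 + 77039) = 407292 - (16599/20 + 24526)/(-168681 + 77039) = 407292 - 507119/(20*(-91642)) = 407292 - 507119*(-1)/(20*91642) = 407292 - 1*(-507119/1832840) = 407292 + 507119/1832840 = 746501576399/1832840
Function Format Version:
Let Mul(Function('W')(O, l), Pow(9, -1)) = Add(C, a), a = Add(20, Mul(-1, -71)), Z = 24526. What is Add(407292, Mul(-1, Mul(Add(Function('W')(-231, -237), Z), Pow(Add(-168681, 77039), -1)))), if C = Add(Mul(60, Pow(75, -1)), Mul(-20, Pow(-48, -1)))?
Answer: Rational(746501576399, 1832840) ≈ 4.0729e+5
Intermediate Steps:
C = Rational(73, 60) (C = Add(Mul(60, Rational(1, 75)), Mul(-20, Rational(-1, 48))) = Add(Rational(4, 5), Rational(5, 12)) = Rational(73, 60) ≈ 1.2167)
a = 91 (a = Add(20, 71) = 91)
Function('W')(O, l) = Rational(16599, 20) (Function('W')(O, l) = Mul(9, Add(Rational(73, 60), 91)) = Mul(9, Rational(5533, 60)) = Rational(16599, 20))
Add(407292, Mul(-1, Mul(Add(Function('W')(-231, -237), Z), Pow(Add(-168681, 77039), -1)))) = Add(407292, Mul(-1, Mul(Add(Rational(16599, 20), 24526), Pow(Add(-168681, 77039), -1)))) = Add(407292, Mul(-1, Mul(Rational(507119, 20), Pow(-91642, -1)))) = Add(407292, Mul(-1, Mul(Rational(507119, 20), Rational(-1, 91642)))) = Add(407292, Mul(-1, Rational(-507119, 1832840))) = Add(407292, Rational(507119, 1832840)) = Rational(746501576399, 1832840)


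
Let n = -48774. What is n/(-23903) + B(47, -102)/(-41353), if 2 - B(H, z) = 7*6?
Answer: 183446122/89860069 ≈ 2.0415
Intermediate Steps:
B(H, z) = -40 (B(H, z) = 2 - 7*6 = 2 - 1*42 = 2 - 42 = -40)
n/(-23903) + B(47, -102)/(-41353) = -48774/(-23903) - 40/(-41353) = -48774*(-1/23903) - 40*(-1/41353) = 4434/2173 + 40/41353 = 183446122/89860069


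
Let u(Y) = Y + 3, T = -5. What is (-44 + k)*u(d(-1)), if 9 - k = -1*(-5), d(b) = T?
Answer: 80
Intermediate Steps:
d(b) = -5
k = 4 (k = 9 - (-1)*(-5) = 9 - 1*5 = 9 - 5 = 4)
u(Y) = 3 + Y
(-44 + k)*u(d(-1)) = (-44 + 4)*(3 - 5) = -40*(-2) = 80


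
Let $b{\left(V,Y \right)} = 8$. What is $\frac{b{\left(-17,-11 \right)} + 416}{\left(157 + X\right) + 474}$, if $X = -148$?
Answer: $\frac{424}{483} \approx 0.87785$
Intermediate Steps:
$\frac{b{\left(-17,-11 \right)} + 416}{\left(157 + X\right) + 474} = \frac{8 + 416}{\left(157 - 148\right) + 474} = \frac{424}{9 + 474} = \frac{424}{483}$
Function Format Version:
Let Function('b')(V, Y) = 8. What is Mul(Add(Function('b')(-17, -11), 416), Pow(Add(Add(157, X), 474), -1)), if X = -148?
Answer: Rational(424, 483) ≈ 0.87785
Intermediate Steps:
Mul(Add(Function('b')(-17, -11), 416), Pow(Add(Add(157, X), 474), -1)) = Mul(Add(8, 416), Pow(Add(Add(157, -148), 474), -1)) = Mul(424, Pow(Add(9, 474), -1)) = Mul(424, Pow(483, -1)) = Mul(424, Rational(1, 483)) = Rational(424, 483)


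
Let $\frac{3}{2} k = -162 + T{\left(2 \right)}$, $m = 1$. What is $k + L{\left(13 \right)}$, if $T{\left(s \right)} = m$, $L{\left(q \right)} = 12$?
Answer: $- \frac{286}{3} \approx -95.333$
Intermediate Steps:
$T{\left(s \right)} = 1$
$k = - \frac{322}{3}$ ($k = \frac{2 \left(-162 + 1\right)}{3} = \frac{2}{3} \left(-161\right) = - \frac{322}{3} \approx -107.33$)
$k + L{\left(13 \right)} = - \frac{322}{3} + 12 = - \frac{286}{3}$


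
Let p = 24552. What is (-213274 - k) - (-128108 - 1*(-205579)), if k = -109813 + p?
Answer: -205484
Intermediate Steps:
k = -85261 (k = -109813 + 24552 = -85261)
(-213274 - k) - (-128108 - 1*(-205579)) = (-213274 - 1*(-85261)) - (-128108 - 1*(-205579)) = (-213274 + 85261) - (-128108 + 205579) = -128013 - 1*77471 = -128013 - 77471 = -205484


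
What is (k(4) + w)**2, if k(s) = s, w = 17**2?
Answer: 85849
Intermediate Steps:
w = 289
(k(4) + w)**2 = (4 + 289)**2 = 293**2 = 85849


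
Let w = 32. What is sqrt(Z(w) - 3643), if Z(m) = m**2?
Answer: 3*I*sqrt(291) ≈ 51.176*I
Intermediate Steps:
sqrt(Z(w) - 3643) = sqrt(32**2 - 3643) = sqrt(1024 - 3643) = sqrt(-2619) = 3*I*sqrt(291)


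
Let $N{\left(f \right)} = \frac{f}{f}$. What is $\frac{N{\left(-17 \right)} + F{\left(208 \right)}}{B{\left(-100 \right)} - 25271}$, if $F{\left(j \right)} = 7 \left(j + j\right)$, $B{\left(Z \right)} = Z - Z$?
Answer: $- \frac{2913}{25271} \approx -0.11527$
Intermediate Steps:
$B{\left(Z \right)} = 0$
$F{\left(j \right)} = 14 j$ ($F{\left(j \right)} = 7 \cdot 2 j = 14 j$)
$N{\left(f \right)} = 1$
$\frac{N{\left(-17 \right)} + F{\left(208 \right)}}{B{\left(-100 \right)} - 25271} = \frac{1 + 14 \cdot 208}{0 - 25271} = \frac{1 + 2912}{-25271} = 2913 \left(- \frac{1}{25271}\right) = - \frac{2913}{25271}$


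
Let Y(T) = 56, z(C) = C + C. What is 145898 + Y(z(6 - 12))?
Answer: 145954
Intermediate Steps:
z(C) = 2*C
145898 + Y(z(6 - 12)) = 145898 + 56 = 145954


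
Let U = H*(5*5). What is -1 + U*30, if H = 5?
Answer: 3749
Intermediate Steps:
U = 125 (U = 5*(5*5) = 5*25 = 125)
-1 + U*30 = -1 + 125*30 = -1 + 3750 = 3749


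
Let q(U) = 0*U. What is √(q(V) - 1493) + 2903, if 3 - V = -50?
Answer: 2903 + I*√1493 ≈ 2903.0 + 38.639*I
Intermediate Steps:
V = 53 (V = 3 - 1*(-50) = 3 + 50 = 53)
q(U) = 0
√(q(V) - 1493) + 2903 = √(0 - 1493) + 2903 = √(-1493) + 2903 = I*√1493 + 2903 = 2903 + I*√1493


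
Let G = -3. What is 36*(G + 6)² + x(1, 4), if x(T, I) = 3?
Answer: 327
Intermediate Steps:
36*(G + 6)² + x(1, 4) = 36*(-3 + 6)² + 3 = 36*3² + 3 = 36*9 + 3 = 324 + 3 = 327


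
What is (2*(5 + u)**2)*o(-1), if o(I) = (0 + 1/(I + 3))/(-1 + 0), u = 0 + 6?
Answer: -121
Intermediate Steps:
u = 6
o(I) = -1/(3 + I) (o(I) = (0 + 1/(3 + I))/(-1) = -1/(3 + I))
(2*(5 + u)**2)*o(-1) = (2*(5 + 6)**2)*(-1/(3 - 1)) = (2*11**2)*(-1/2) = (2*121)*(-1*1/2) = 242*(-1/2) = -121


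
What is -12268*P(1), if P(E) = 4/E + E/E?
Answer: -61340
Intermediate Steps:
P(E) = 1 + 4/E (P(E) = 4/E + 1 = 1 + 4/E)
-12268*P(1) = -12268*(4 + 1)/1 = -12268*5 = -61340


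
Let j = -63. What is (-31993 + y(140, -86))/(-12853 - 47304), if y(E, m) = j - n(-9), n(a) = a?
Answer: 32047/60157 ≈ 0.53272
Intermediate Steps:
y(E, m) = -54 (y(E, m) = -63 - 1*(-9) = -63 + 9 = -54)
(-31993 + y(140, -86))/(-12853 - 47304) = (-31993 - 54)/(-12853 - 47304) = -32047/(-60157) = -32047*(-1/60157) = 32047/60157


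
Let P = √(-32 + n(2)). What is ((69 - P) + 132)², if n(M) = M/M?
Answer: (201 - I*√31)² ≈ 40370.0 - 2238.2*I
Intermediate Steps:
n(M) = 1
P = I*√31 (P = √(-32 + 1) = √(-31) = I*√31 ≈ 5.5678*I)
((69 - P) + 132)² = ((69 - I*√31) + 132)² = (201 - I*√31)²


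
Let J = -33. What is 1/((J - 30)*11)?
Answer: -1/693 ≈ -0.0014430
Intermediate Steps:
1/((J - 30)*11) = 1/((-33 - 30)*11) = 1/(-63*11) = 1/(-693) = -1/693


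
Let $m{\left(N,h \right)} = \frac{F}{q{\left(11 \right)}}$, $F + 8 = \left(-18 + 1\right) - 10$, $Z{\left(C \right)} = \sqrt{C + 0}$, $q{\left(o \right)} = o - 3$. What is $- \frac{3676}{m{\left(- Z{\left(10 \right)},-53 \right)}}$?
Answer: $\frac{29408}{35} \approx 840.23$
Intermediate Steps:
$q{\left(o \right)} = -3 + o$
$Z{\left(C \right)} = \sqrt{C}$
$F = -35$ ($F = -8 + \left(\left(-18 + 1\right) - 10\right) = -8 - 27 = -35$)
$m{\left(N,h \right)} = - \frac{35}{8}$ ($m{\left(N,h \right)} = - \frac{35}{-3 + 11} = - \frac{35}{8}$)
$- \frac{3676}{m{\left(- Z{\left(10 \right)},-53 \right)}} = - \frac{3676}{- \frac{35}{8}} = \left(-3676\right) \left(- \frac{8}{35}\right) = \frac{29408}{35}$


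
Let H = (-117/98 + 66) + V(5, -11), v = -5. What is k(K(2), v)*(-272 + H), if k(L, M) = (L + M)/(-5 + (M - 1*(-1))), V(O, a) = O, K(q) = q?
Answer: -6605/98 ≈ -67.398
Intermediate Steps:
k(L, M) = (L + M)/(-4 + M) (k(L, M) = (L + M)/(-5 + (M + 1)) = (L + M)/(-5 + (1 + M)) = (L + M)/(-4 + M))
H = 6841/98 (H = (-117/98 + 66) + 5 = 6351/98 + 5 = 6841/98 ≈ 69.806)
k(K(2), v)*(-272 + H) = ((2 - 5)/(-4 - 5))*(-272 + 6841/98) = (-3/(-9))*(-19815/98) = -⅑*(-3)*(-19815/98) = (⅓)*(-19815/98) = -6605/98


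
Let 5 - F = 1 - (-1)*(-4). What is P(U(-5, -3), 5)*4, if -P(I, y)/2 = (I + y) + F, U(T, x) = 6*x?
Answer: 40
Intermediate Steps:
F = 8 (F = 5 - (1 - (-1)*(-4)) = 5 - (1 - 1*4) = 5 - (1 - 4) = 5 - 1*(-3) = 5 + 3 = 8)
P(I, y) = -16 - 2*I - 2*y (P(I, y) = -2*((I + y) + 8) = -2*(8 + I + y) = -16 - 2*I - 2*y)
P(U(-5, -3), 5)*4 = (-16 - 12*(-3) - 2*5)*4 = (-16 - 2*(-18) - 10)*4 = (-16 + 36 - 10)*4 = 10*4 = 40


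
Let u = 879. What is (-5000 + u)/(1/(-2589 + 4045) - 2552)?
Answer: 6000176/3715711 ≈ 1.6148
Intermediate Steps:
(-5000 + u)/(1/(-2589 + 4045) - 2552) = (-5000 + 879)/(1/(-2589 + 4045) - 2552) = -4121/(1/1456 - 2552) = -4121/(-3715711/1456) = -4121*(-1456/3715711) = 6000176/3715711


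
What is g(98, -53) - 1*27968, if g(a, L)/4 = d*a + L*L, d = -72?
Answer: -44956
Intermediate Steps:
g(a, L) = -288*a + 4*L**2 (g(a, L) = 4*(-72*a + L*L) = 4*(-72*a + L**2) = 4*(L**2 - 72*a) = -288*a + 4*L**2)
g(98, -53) - 1*27968 = (-288*98 + 4*(-53)**2) - 1*27968 = (-28224 + 4*2809) - 27968 = (-28224 + 11236) - 27968 = -16988 - 27968 = -44956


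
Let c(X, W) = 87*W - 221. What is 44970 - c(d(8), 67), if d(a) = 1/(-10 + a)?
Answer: 39362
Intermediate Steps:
c(X, W) = -221 + 87*W
44970 - c(d(8), 67) = 44970 - (-221 + 87*67) = 44970 - (-221 + 5829) = 44970 - 1*5608 = 44970 - 5608 = 39362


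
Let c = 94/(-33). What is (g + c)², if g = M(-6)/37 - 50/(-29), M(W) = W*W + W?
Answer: 123254404/1253797281 ≈ 0.098305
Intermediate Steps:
M(W) = W + W² (M(W) = W² + W = W + W²)
c = -94/33 (c = 94*(-1/33) = -94/33 ≈ -2.8485)
g = 2720/1073 (g = -6*(1 - 6)/37 - 50/(-29) = -6*(-5)*(1/37) - 50*(-1/29) = 30*(1/37) + 50/29 = 30/37 + 50/29 = 2720/1073 ≈ 2.5350)
(g + c)² = (2720/1073 - 94/33)² = (-11102/35409)² = 123254404/1253797281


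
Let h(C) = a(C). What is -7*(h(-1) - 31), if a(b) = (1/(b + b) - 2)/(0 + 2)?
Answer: 903/4 ≈ 225.75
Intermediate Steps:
a(b) = -1 + 1/(4*b) (a(b) = (1/(2*b) - 2)/2 = (1/(2*b) - 2)*(½) = (-2 + 1/(2*b))*(½) = -1 + 1/(4*b))
h(C) = (¼ - C)/C
-7*(h(-1) - 31) = -7*((¼ - 1*(-1))/(-1) - 31) = -7*(-(¼ + 1) - 31) = -7*(-1*5/4 - 31) = -7*(-5/4 - 31) = -7*(-129/4) = 903/4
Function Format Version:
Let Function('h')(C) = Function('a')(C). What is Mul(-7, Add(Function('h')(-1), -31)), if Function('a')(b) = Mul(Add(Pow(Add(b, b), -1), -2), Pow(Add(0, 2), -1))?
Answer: Rational(903, 4) ≈ 225.75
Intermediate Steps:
Function('a')(b) = Add(-1, Mul(Rational(1, 4), Pow(b, -1))) (Function('a')(b) = Mul(Add(Pow(Mul(2, b), -1), -2), Pow(2, -1)) = Mul(Add(Mul(Rational(1, 2), Pow(b, -1)), -2), Rational(1, 2)) = Mul(Add(-2, Mul(Rational(1, 2), Pow(b, -1))), Rational(1, 2)) = Add(-1, Mul(Rational(1, 4), Pow(b, -1))))
Function('h')(C) = Mul(Pow(C, -1), Add(Rational(1, 4), Mul(-1, C)))
Mul(-7, Add(Function('h')(-1), -31)) = Mul(-7, Add(Mul(Pow(-1, -1), Add(Rational(1, 4), Mul(-1, -1))), -31)) = Mul(-7, Add(Mul(-1, Add(Rational(1, 4), 1)), -31)) = Mul(-7, Add(Mul(-1, Rational(5, 4)), -31)) = Mul(-7, Add(Rational(-5, 4), -31)) = Mul(-7, Rational(-129, 4)) = Rational(903, 4)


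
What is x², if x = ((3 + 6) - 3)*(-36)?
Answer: 46656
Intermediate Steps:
x = -216 (x = (9 - 3)*(-36) = 6*(-36) = -216)
x² = (-216)² = 46656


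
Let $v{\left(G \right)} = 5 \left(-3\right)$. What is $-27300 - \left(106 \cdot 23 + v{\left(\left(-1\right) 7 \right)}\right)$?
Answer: $-29723$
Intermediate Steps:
$v{\left(G \right)} = -15$
$-27300 - \left(106 \cdot 23 + v{\left(\left(-1\right) 7 \right)}\right) = -27300 - \left(106 \cdot 23 - 15\right) = -27300 - \left(2438 - 15\right) = -27300 - 2423 = -29723$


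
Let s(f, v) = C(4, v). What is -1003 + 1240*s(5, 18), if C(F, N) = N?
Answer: 21317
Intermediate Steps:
s(f, v) = v
-1003 + 1240*s(5, 18) = -1003 + 1240*18 = -1003 + 22320 = 21317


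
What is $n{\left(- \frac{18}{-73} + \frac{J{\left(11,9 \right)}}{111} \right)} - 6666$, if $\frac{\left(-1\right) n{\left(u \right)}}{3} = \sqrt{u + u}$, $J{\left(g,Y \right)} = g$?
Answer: $-6666 - \frac{\sqrt{45393006}}{2701} \approx -6668.5$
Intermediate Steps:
$n{\left(u \right)} = - 3 \sqrt{2} \sqrt{u}$ ($n{\left(u \right)} = - 3 \sqrt{u + u} = - 3 \sqrt{2 u} = - 3 \sqrt{2} \sqrt{u}$)
$n{\left(- \frac{18}{-73} + \frac{J{\left(11,9 \right)}}{111} \right)} - 6666 = - 3 \sqrt{2} \sqrt{- \frac{18}{-73} + \frac{11}{111}} - 6666 = - 3 \sqrt{2} \sqrt{\left(-18\right) \left(- \frac{1}{73}\right) + 11 \cdot \frac{1}{111}} - 6666 = - 3 \sqrt{2} \sqrt{\frac{18}{73} + \frac{11}{111}} - 6666 = - 3 \sqrt{2} \sqrt{\frac{2801}{8103}} - 6666 = - 3 \sqrt{2} \frac{\sqrt{22696503}}{8103} - 6666 = - \frac{\sqrt{45393006}}{2701} - 6666 = -6666 - \frac{\sqrt{45393006}}{2701}$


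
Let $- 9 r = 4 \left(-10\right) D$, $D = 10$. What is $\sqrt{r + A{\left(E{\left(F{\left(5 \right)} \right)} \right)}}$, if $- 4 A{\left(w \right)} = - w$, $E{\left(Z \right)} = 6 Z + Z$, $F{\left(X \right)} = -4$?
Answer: $\frac{\sqrt{337}}{3} \approx 6.1192$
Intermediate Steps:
$E{\left(Z \right)} = 7 Z$
$A{\left(w \right)} = \frac{w}{4}$ ($A{\left(w \right)} = - \frac{\left(-1\right) w}{4} = \frac{w}{4}$)
$r = \frac{400}{9}$ ($r = - \frac{4 \left(-10\right) 10}{9} = - \frac{\left(-40\right) 10}{9} = \left(- \frac{1}{9}\right) \left(-400\right) = \frac{400}{9} \approx 44.444$)
$\sqrt{r + A{\left(E{\left(F{\left(5 \right)} \right)} \right)}} = \sqrt{\frac{400}{9} + \frac{7 \left(-4\right)}{4}} = \sqrt{\frac{400}{9} + \frac{1}{4} \left(-28\right)} = \sqrt{\frac{400}{9} - 7} = \sqrt{\frac{337}{9}} = \frac{\sqrt{337}}{3}$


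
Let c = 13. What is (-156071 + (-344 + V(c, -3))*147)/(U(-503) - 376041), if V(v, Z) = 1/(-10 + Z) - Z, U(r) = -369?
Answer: 2680721/4893330 ≈ 0.54783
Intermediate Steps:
(-156071 + (-344 + V(c, -3))*147)/(U(-503) - 376041) = (-156071 + (-344 + (1 - 1*(-3)² + 10*(-3))/(-10 - 3))*147)/(-369 - 376041) = (-156071 + (-344 + (1 - 1*9 - 30)/(-13))*147)/(-376410) = (-156071 + (-344 - (1 - 9 - 30)/13)*147)*(-1/376410) = (-156071 + (-344 - 1/13*(-38))*147)*(-1/376410) = (-156071 + (-344 + 38/13)*147)*(-1/376410) = (-156071 - 4434/13*147)*(-1/376410) = (-156071 - 651798/13)*(-1/376410) = -2680721/13*(-1/376410) = 2680721/4893330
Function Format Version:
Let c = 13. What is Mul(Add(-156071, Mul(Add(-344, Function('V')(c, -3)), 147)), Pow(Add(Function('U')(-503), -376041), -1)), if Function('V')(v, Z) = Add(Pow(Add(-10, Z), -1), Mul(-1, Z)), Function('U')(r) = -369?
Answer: Rational(2680721, 4893330) ≈ 0.54783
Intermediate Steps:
Mul(Add(-156071, Mul(Add(-344, Function('V')(c, -3)), 147)), Pow(Add(Function('U')(-503), -376041), -1)) = Mul(Add(-156071, Mul(Add(-344, Mul(Pow(Add(-10, -3), -1), Add(1, Mul(-1, Pow(-3, 2)), Mul(10, -3)))), 147)), Pow(Add(-369, -376041), -1)) = Mul(Add(-156071, Mul(Add(-344, Mul(Pow(-13, -1), Add(1, Mul(-1, 9), -30))), 147)), Pow(-376410, -1)) = Mul(Add(-156071, Mul(Add(-344, Mul(Rational(-1, 13), Add(1, -9, -30))), 147)), Rational(-1, 376410)) = Mul(Add(-156071, Mul(Add(-344, Mul(Rational(-1, 13), -38)), 147)), Rational(-1, 376410)) = Mul(Add(-156071, Mul(Add(-344, Rational(38, 13)), 147)), Rational(-1, 376410)) = Mul(Add(-156071, Mul(Rational(-4434, 13), 147)), Rational(-1, 376410)) = Mul(Add(-156071, Rational(-651798, 13)), Rational(-1, 376410)) = Mul(Rational(-2680721, 13), Rational(-1, 376410)) = Rational(2680721, 4893330)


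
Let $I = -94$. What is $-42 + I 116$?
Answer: $-10946$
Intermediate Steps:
$-42 + I 116 = -42 - 10904 = -10946$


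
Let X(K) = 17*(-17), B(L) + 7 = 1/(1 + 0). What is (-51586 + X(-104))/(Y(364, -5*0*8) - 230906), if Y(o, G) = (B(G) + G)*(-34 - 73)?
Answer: 51875/230264 ≈ 0.22528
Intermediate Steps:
B(L) = -6 (B(L) = -7 + 1/(1 + 0) = -7 + 1/1 = -7 + 1 = -6)
X(K) = -289
Y(o, G) = 642 - 107*G (Y(o, G) = (-6 + G)*(-34 - 73) = (-6 + G)*(-107) = 642 - 107*G)
(-51586 + X(-104))/(Y(364, -5*0*8) - 230906) = (-51586 - 289)/((642 - 107*(-5*0)*8) - 230906) = -51875/((642 - 0*8) - 230906) = -51875/((642 - 107*0) - 230906) = -51875/((642 + 0) - 230906) = -51875/(642 - 230906) = -51875/(-230264) = -51875*(-1/230264) = 51875/230264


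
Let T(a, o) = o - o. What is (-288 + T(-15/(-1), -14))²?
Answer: 82944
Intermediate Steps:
T(a, o) = 0
(-288 + T(-15/(-1), -14))² = (-288 + 0)² = (-288)² = 82944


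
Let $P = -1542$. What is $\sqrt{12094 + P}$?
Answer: $2 \sqrt{2638} \approx 102.72$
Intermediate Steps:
$\sqrt{12094 + P} = \sqrt{12094 - 1542} = \sqrt{10552} = 2 \sqrt{2638}$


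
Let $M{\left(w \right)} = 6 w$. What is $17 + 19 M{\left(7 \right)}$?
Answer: $815$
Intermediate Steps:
$17 + 19 M{\left(7 \right)} = 17 + 19 \cdot 6 \cdot 7 = 17 + 19 \cdot 42 = 17 + 798 = 815$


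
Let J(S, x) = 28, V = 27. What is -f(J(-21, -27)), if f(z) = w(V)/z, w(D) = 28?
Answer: -1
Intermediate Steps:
f(z) = 28/z
-f(J(-21, -27)) = -28/28 = -1*1 = -1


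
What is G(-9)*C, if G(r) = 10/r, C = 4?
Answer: -40/9 ≈ -4.4444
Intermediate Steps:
G(-9)*C = (10/(-9))*4 = (10*(-1/9))*4 = -10/9*4 = -40/9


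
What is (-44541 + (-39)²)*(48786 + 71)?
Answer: -2101828140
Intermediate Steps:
(-44541 + (-39)²)*(48786 + 71) = (-44541 + 1521)*48857 = -43020*48857 = -2101828140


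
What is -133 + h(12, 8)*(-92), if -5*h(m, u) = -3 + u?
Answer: -41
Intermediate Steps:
h(m, u) = ⅗ - u/5 (h(m, u) = -(-3 + u)/5 = ⅗ - u/5)
-133 + h(12, 8)*(-92) = -133 + (⅗ - ⅕*8)*(-92) = -133 + (⅗ - 8/5)*(-92) = -133 - 1*(-92) = -133 + 92 = -41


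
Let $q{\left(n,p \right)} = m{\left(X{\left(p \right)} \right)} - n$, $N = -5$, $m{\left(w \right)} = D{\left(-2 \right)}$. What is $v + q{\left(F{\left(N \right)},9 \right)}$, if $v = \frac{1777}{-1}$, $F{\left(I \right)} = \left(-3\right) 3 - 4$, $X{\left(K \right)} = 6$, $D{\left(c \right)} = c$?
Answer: $-1766$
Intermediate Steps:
$m{\left(w \right)} = -2$
$F{\left(I \right)} = -13$ ($F{\left(I \right)} = -9 - 4 = -13$)
$q{\left(n,p \right)} = -2 - n$
$v = -1777$ ($v = 1777 \left(-1\right) = -1777$)
$v + q{\left(F{\left(N \right)},9 \right)} = -1777 - -11 = -1777 + \left(-2 + 13\right) = -1777 + 11 = -1766$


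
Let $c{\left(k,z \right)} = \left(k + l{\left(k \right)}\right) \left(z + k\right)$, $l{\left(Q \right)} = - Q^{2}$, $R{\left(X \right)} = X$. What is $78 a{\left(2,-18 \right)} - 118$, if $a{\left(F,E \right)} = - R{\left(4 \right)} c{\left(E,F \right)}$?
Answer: $-1707382$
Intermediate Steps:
$c{\left(k,z \right)} = \left(k + z\right) \left(k - k^{2}\right)$ ($c{\left(k,z \right)} = \left(k - k^{2}\right) \left(z + k\right) = \left(k - k^{2}\right) \left(k + z\right) = \left(k + z\right) \left(k - k^{2}\right)$)
$a{\left(F,E \right)} = - 4 E \left(E + F - E^{2} - E F\right)$ ($a{\left(F,E \right)} = \left(-1\right) 4 E \left(E + F - E^{2} - E F\right) = - 4 E \left(E + F - E^{2} - E F\right)$)
$78 a{\left(2,-18 \right)} - 118 = 78 \cdot 4 \left(-18\right) \left(\left(-18\right)^{2} - -18 - 2 - 36\right) - 118 = 78 \cdot 4 \left(-18\right) \left(324 + 18 - 2 - 36\right) - 118 = 78 \cdot 4 \left(-18\right) 304 - 118 = 78 \left(-21888\right) - 118 = -1707264 - 118 = -1707382$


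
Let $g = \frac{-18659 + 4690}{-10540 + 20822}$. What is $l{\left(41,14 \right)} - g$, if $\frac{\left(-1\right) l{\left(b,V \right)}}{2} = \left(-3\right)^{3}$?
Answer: $\frac{569197}{10282} \approx 55.359$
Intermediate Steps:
$l{\left(b,V \right)} = 54$ ($l{\left(b,V \right)} = - 2 \left(-3\right)^{3} = \left(-2\right) \left(-27\right) = 54$)
$g = - \frac{13969}{10282} \approx -1.3586$
$l{\left(41,14 \right)} - g = 54 - - \frac{13969}{10282} = 54 + \frac{13969}{10282} = \frac{569197}{10282}$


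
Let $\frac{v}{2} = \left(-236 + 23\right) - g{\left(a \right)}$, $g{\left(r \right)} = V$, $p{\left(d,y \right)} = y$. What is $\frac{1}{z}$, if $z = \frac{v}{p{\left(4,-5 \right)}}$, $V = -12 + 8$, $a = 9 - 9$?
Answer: $\frac{5}{418} \approx 0.011962$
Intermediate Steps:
$a = 0$
$V = -4$
$g{\left(r \right)} = -4$
$v = -418$ ($v = 2 \left(\left(-236 + 23\right) - -4\right) = 2 \left(-213 + 4\right) = 2 \left(-209\right) = -418$)
$z = \frac{418}{5}$ ($z = - \frac{418}{-5} = \left(-418\right) \left(- \frac{1}{5}\right) = \frac{418}{5} \approx 83.6$)
$\frac{1}{z} = \frac{1}{\frac{418}{5}} = \frac{5}{418}$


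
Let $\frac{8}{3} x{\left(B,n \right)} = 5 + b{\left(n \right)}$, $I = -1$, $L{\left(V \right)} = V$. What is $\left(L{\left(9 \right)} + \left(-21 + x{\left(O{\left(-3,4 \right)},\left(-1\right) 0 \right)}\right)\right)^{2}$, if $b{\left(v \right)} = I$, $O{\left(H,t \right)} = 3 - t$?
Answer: $\frac{441}{4} \approx 110.25$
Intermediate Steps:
$b{\left(v \right)} = -1$
$x{\left(B,n \right)} = \frac{3}{2}$ ($x{\left(B,n \right)} = \frac{3 \left(5 - 1\right)}{8} = \frac{3}{8} \cdot 4 = \frac{3}{2}$)
$\left(L{\left(9 \right)} + \left(-21 + x{\left(O{\left(-3,4 \right)},\left(-1\right) 0 \right)}\right)\right)^{2} = \left(9 + \left(-21 + \frac{3}{2}\right)\right)^{2} = \left(9 - \frac{39}{2}\right)^{2} = \left(- \frac{21}{2}\right)^{2} = \frac{441}{4}$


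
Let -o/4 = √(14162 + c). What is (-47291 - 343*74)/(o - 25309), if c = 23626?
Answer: 1839280957/639940873 - 581384*√9447/639940873 ≈ 2.7858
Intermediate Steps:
o = -8*√9447 (o = -4*√(14162 + 23626) = -8*√9447 ≈ -777.57)
(-47291 - 343*74)/(o - 25309) = (-47291 - 343*74)/(-8*√9447 - 25309) = (-47291 - 25382)/(-25309 - 8*√9447) = -72673/(-25309 - 8*√9447)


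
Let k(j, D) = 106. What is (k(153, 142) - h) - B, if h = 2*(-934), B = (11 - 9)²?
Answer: 1970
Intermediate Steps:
B = 4 (B = 2² = 4)
h = -1868
(k(153, 142) - h) - B = (106 - 1*(-1868)) - 1*4 = (106 + 1868) - 4 = 1974 - 4 = 1970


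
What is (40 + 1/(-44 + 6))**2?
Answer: 2307361/1444 ≈ 1597.9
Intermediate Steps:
(40 + 1/(-44 + 6))**2 = (40 + 1/(-38))**2 = (40 - 1/38)**2 = (1519/38)**2 = 2307361/1444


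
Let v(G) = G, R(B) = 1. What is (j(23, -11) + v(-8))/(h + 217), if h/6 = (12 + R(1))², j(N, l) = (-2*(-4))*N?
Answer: 176/1231 ≈ 0.14297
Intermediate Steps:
j(N, l) = 8*N
h = 1014 (h = 6*(12 + 1)² = 6*13² = 6*169 = 1014)
(j(23, -11) + v(-8))/(h + 217) = (8*23 - 8)/(1014 + 217) = (184 - 8)/1231 = 176*(1/1231) = 176/1231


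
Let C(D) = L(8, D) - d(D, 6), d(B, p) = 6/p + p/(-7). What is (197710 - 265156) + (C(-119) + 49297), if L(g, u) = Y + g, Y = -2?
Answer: -127002/7 ≈ -18143.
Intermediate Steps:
d(B, p) = 6/p - p/7 (d(B, p) = 6/p + p*(-⅐) = 6/p - p/7)
L(g, u) = -2 + g
C(D) = 41/7 (C(D) = (-2 + 8) - (6/6 - ⅐*6) = 6 - (6*(⅙) - 6/7) = 6 - (1 - 6/7) = 6 - 1*⅐ = 6 - ⅐ = 41/7)
(197710 - 265156) + (C(-119) + 49297) = (197710 - 265156) + (41/7 + 49297) = -67446 + 345120/7 = -127002/7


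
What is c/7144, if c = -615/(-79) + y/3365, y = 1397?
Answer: 1089919/949562620 ≈ 0.0011478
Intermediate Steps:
c = 2179838/265835 (c = -615/(-79) + 1397/3365 = -615*(-1/79) + 1397*(1/3365) = 615/79 + 1397/3365 = 2179838/265835 ≈ 8.2000)
c/7144 = (2179838/265835)/7144 = (2179838/265835)*(1/7144) = 1089919/949562620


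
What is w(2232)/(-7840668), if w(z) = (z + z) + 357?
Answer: -1607/2613556 ≈ -0.00061487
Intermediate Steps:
w(z) = 357 + 2*z (w(z) = 2*z + 357 = 357 + 2*z)
w(2232)/(-7840668) = (357 + 2*2232)/(-7840668) = (357 + 4464)*(-1/7840668) = 4821*(-1/7840668) = -1607/2613556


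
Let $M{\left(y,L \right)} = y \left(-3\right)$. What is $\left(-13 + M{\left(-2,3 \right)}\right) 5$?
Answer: $-35$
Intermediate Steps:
$M{\left(y,L \right)} = - 3 y$
$\left(-13 + M{\left(-2,3 \right)}\right) 5 = \left(-13 - -6\right) 5 = \left(-13 + 6\right) 5 = \left(-7\right) 5 = -35$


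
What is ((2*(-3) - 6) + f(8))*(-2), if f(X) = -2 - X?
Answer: 44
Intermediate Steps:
((2*(-3) - 6) + f(8))*(-2) = ((2*(-3) - 6) + (-2 - 1*8))*(-2) = ((-6 - 6) + (-2 - 8))*(-2) = (-12 - 10)*(-2) = -22*(-2) = 44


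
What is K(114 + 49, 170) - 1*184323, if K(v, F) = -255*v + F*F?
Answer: -196988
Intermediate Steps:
K(v, F) = F**2 - 255*v (K(v, F) = -255*v + F**2 = F**2 - 255*v)
K(114 + 49, 170) - 1*184323 = (170**2 - 255*(114 + 49)) - 1*184323 = (28900 - 255*163) - 184323 = (28900 - 41565) - 184323 = -12665 - 184323 = -196988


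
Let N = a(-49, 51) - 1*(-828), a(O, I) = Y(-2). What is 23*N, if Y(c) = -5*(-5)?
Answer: 19619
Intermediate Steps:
Y(c) = 25
a(O, I) = 25
N = 853 (N = 25 - 1*(-828) = 25 + 828 = 853)
23*N = 23*853 = 19619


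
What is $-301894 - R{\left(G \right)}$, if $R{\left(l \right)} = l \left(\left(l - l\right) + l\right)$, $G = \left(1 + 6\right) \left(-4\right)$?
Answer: $-302678$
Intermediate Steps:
$G = -28$ ($G = 7 \left(-4\right) = -28$)
$R{\left(l \right)} = l^{2}$ ($R{\left(l \right)} = l \left(0 + l\right) = l l = l^{2}$)
$-301894 - R{\left(G \right)} = -301894 - \left(-28\right)^{2} = -301894 - 784 = -302678$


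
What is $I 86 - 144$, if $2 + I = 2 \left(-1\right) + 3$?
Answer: $-230$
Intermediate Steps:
$I = -1$ ($I = -2 + \left(2 \left(-1\right) + 3\right) = -2 + \left(-2 + 3\right) = -2 + 1 = -1$)
$I 86 - 144 = \left(-1\right) 86 - 144 = -86 - 144 = -230$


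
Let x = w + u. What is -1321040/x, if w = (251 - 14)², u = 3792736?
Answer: -264208/769781 ≈ -0.34323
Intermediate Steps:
w = 56169 (w = 237² = 56169)
x = 3848905 (x = 56169 + 3792736 = 3848905)
-1321040/x = -1321040/3848905 = -1321040*1/3848905 = -264208/769781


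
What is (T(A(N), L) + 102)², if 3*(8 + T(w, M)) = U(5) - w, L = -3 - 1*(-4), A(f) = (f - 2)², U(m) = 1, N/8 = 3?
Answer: 4489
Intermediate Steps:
N = 24 (N = 8*3 = 24)
A(f) = (-2 + f)²
L = 1 (L = -3 + 4 = 1)
T(w, M) = -23/3 - w/3 (T(w, M) = -8 + (1 - w)/3 = -8 + (⅓ - w/3) = -23/3 - w/3)
(T(A(N), L) + 102)² = ((-23/3 - (-2 + 24)²/3) + 102)² = ((-23/3 - ⅓*22²) + 102)² = ((-23/3 - ⅓*484) + 102)² = ((-23/3 - 484/3) + 102)² = (-169 + 102)² = (-67)² = 4489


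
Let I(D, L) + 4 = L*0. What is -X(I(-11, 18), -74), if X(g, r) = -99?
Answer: 99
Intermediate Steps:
I(D, L) = -4 (I(D, L) = -4 + L*0 = -4 + 0 = -4)
-X(I(-11, 18), -74) = -1*(-99) = 99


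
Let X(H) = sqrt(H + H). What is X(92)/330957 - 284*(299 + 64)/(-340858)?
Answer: 51546/170429 + 2*sqrt(46)/330957 ≈ 0.30249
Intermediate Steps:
X(H) = sqrt(2)*sqrt(H) (X(H) = sqrt(2*H) = sqrt(2)*sqrt(H))
X(92)/330957 - 284*(299 + 64)/(-340858) = (sqrt(2)*sqrt(92))/330957 - 284*(299 + 64)/(-340858) = (sqrt(2)*(2*sqrt(23)))*(1/330957) - 284*363*(-1/340858) = (2*sqrt(46))*(1/330957) - 103092*(-1/340858) = 2*sqrt(46)/330957 + 51546/170429 = 51546/170429 + 2*sqrt(46)/330957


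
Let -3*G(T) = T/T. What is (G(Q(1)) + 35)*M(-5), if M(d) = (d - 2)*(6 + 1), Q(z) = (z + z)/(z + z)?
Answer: -5096/3 ≈ -1698.7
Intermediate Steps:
Q(z) = 1 (Q(z) = (2*z)/((2*z)) = (2*z)*(1/(2*z)) = 1)
G(T) = -⅓ (G(T) = -T/(3*T) = -⅓*1 = -⅓)
M(d) = -14 + 7*d (M(d) = (-2 + d)*7 = -14 + 7*d)
(G(Q(1)) + 35)*M(-5) = (-⅓ + 35)*(-14 + 7*(-5)) = 104*(-14 - 35)/3 = (104/3)*(-49) = -5096/3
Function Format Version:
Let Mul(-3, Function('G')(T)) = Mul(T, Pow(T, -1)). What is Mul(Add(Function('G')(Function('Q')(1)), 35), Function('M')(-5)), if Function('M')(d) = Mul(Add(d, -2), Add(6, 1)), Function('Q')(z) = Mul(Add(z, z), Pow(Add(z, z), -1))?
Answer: Rational(-5096, 3) ≈ -1698.7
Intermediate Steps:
Function('Q')(z) = 1 (Function('Q')(z) = Mul(Mul(2, z), Pow(Mul(2, z), -1)) = Mul(Mul(2, z), Mul(Rational(1, 2), Pow(z, -1))) = 1)
Function('G')(T) = Rational(-1, 3) (Function('G')(T) = Mul(Rational(-1, 3), Mul(T, Pow(T, -1))) = Mul(Rational(-1, 3), 1) = Rational(-1, 3))
Function('M')(d) = Add(-14, Mul(7, d)) (Function('M')(d) = Mul(Add(-2, d), 7) = Add(-14, Mul(7, d)))
Mul(Add(Function('G')(Function('Q')(1)), 35), Function('M')(-5)) = Mul(Add(Rational(-1, 3), 35), Add(-14, Mul(7, -5))) = Mul(Rational(104, 3), Add(-14, -35)) = Mul(Rational(104, 3), -49) = Rational(-5096, 3)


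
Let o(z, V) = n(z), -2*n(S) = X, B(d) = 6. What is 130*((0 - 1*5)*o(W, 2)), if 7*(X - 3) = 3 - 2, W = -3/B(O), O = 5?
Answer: 7150/7 ≈ 1021.4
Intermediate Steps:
W = -1/2 (W = -3/6 = -3*1/6 = -1/2 ≈ -0.50000)
X = 22/7 (X = 3 + (3 - 2)/7 = 3 + (1/7)*1 = 3 + 1/7 = 22/7 ≈ 3.1429)
n(S) = -11/7 (n(S) = -1/2*22/7 = -11/7)
o(z, V) = -11/7
130*((0 - 1*5)*o(W, 2)) = 130*((0 - 1*5)*(-11/7)) = 130*((0 - 5)*(-11/7)) = 130*(-5*(-11/7)) = 130*(55/7) = 7150/7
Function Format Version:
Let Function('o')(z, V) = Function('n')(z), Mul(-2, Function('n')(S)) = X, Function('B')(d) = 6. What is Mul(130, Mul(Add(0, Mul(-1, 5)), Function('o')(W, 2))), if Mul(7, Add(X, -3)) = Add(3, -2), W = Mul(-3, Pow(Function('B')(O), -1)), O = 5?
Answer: Rational(7150, 7) ≈ 1021.4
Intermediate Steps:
W = Rational(-1, 2) (W = Mul(-3, Pow(6, -1)) = Mul(-3, Rational(1, 6)) = Rational(-1, 2) ≈ -0.50000)
X = Rational(22, 7) (X = Add(3, Mul(Rational(1, 7), Add(3, -2))) = Add(3, Mul(Rational(1, 7), 1)) = Add(3, Rational(1, 7)) = Rational(22, 7) ≈ 3.1429)
Function('n')(S) = Rational(-11, 7) (Function('n')(S) = Mul(Rational(-1, 2), Rational(22, 7)) = Rational(-11, 7))
Function('o')(z, V) = Rational(-11, 7)
Mul(130, Mul(Add(0, Mul(-1, 5)), Function('o')(W, 2))) = Mul(130, Mul(Add(0, Mul(-1, 5)), Rational(-11, 7))) = Mul(130, Mul(Add(0, -5), Rational(-11, 7))) = Mul(130, Mul(-5, Rational(-11, 7))) = Mul(130, Rational(55, 7)) = Rational(7150, 7)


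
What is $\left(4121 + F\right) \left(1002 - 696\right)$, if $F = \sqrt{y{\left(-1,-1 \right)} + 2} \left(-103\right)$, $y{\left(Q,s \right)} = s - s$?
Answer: $1261026 - 31518 \sqrt{2} \approx 1.2165 \cdot 10^{6}$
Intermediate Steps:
$y{\left(Q,s \right)} = 0$
$F = - 103 \sqrt{2}$ ($F = \sqrt{0 + 2} \left(-103\right) = \sqrt{2} \left(-103\right) = - 103 \sqrt{2} \approx -145.66$)
$\left(4121 + F\right) \left(1002 - 696\right) = \left(4121 - 103 \sqrt{2}\right) \left(1002 - 696\right) = \left(4121 - 103 \sqrt{2}\right) 306 = 1261026 - 31518 \sqrt{2}$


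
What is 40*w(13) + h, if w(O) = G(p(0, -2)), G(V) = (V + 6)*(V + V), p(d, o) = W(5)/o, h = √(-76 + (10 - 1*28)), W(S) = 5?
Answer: -700 + I*√94 ≈ -700.0 + 9.6954*I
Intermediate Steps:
h = I*√94 (h = √(-76 + (10 - 28)) = √(-76 - 18) = √(-94) = I*√94 ≈ 9.6954*I)
p(d, o) = 5/o
G(V) = 2*V*(6 + V) (G(V) = (6 + V)*(2*V) = 2*V*(6 + V))
w(O) = -35/2 (w(O) = 2*(5/(-2))*(6 + 5/(-2)) = 2*(5*(-½))*(6 + 5*(-½)) = 2*(-5/2)*(6 - 5/2) = 2*(-5/2)*(7/2) = -35/2)
40*w(13) + h = 40*(-35/2) + I*√94 = -700 + I*√94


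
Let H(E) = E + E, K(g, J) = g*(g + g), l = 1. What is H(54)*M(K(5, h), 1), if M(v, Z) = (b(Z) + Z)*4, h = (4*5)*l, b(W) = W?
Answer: 864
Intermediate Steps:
h = 20 (h = (4*5)*1 = 20*1 = 20)
K(g, J) = 2*g² (K(g, J) = g*(2*g) = 2*g²)
M(v, Z) = 8*Z (M(v, Z) = (Z + Z)*4 = (2*Z)*4 = 8*Z)
H(E) = 2*E
H(54)*M(K(5, h), 1) = (2*54)*(8*1) = 108*8 = 864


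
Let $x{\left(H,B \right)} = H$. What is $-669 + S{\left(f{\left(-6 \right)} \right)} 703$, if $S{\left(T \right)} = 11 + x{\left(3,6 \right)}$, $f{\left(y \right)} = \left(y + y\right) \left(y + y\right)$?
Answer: $9173$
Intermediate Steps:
$f{\left(y \right)} = 4 y^{2}$ ($f{\left(y \right)} = 2 y 2 y = 4 y^{2}$)
$S{\left(T \right)} = 14$ ($S{\left(T \right)} = 11 + 3 = 14$)
$-669 + S{\left(f{\left(-6 \right)} \right)} 703 = -669 + 14 \cdot 703 = -669 + 9842 = 9173$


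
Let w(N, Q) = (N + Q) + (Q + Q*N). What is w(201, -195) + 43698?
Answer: 4314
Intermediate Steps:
w(N, Q) = N + 2*Q + N*Q (w(N, Q) = (N + Q) + (Q + N*Q) = N + 2*Q + N*Q)
w(201, -195) + 43698 = (201 + 2*(-195) + 201*(-195)) + 43698 = (201 - 390 - 39195) + 43698 = -39384 + 43698 = 4314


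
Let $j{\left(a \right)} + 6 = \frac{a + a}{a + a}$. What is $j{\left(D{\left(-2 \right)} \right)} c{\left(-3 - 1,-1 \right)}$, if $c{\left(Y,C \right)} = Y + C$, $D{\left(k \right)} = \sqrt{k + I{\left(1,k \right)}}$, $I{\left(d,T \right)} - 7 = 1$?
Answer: $25$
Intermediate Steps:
$I{\left(d,T \right)} = 8$ ($I{\left(d,T \right)} = 7 + 1 = 8$)
$D{\left(k \right)} = \sqrt{8 + k}$ ($D{\left(k \right)} = \sqrt{k + 8} = \sqrt{8 + k}$)
$c{\left(Y,C \right)} = C + Y$
$j{\left(a \right)} = -5$ ($j{\left(a \right)} = -6 + \frac{a + a}{a + a} = -6 + \frac{2 a}{2 a} = -6 + 2 a \frac{1}{2 a} = -6 + 1 = -5$)
$j{\left(D{\left(-2 \right)} \right)} c{\left(-3 - 1,-1 \right)} = - 5 \left(-1 - 4\right) = \left(-5\right) \left(-5\right) = 25$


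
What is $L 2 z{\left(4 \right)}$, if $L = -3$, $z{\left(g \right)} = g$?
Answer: $-24$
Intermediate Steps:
$L 2 z{\left(4 \right)} = \left(-3\right) 2 \cdot 4 = \left(-6\right) 4 = -24$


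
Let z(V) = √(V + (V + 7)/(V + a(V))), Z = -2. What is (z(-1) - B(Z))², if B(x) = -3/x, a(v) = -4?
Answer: 1/20 - 3*I*√55/5 ≈ 0.05 - 4.4497*I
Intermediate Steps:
z(V) = √(V + (7 + V)/(-4 + V)) (z(V) = √(V + (V + 7)/(V - 4)) = √(V + (7 + V)/(-4 + V)))
(z(-1) - B(Z))² = (√((7 - 1 - (-4 - 1))/(-4 - 1)) - (-3)/(-2))² = (√((7 - 1 - 1*(-5))/(-5)) - (-3)*(-1)/2)² = (√(-(7 - 1 + 5)/5) - 1*3/2)² = (√(-⅕*11) - 3/2)² = (√(-11/5) - 3/2)² = (I*√55/5 - 3/2)² = (-3/2 + I*√55/5)²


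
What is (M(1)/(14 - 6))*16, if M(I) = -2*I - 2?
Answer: -8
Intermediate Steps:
M(I) = -2 - 2*I
(M(1)/(14 - 6))*16 = ((-2 - 2*1)/(14 - 6))*16 = ((-2 - 2)/8)*16 = -4*⅛*16 = -½*16 = -8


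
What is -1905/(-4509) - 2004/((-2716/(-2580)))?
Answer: -1942316575/1020537 ≈ -1903.2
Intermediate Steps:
-1905/(-4509) - 2004/((-2716/(-2580))) = -1905*(-1/4509) - 2004/((-2716*(-1/2580))) = 635/1503 - 2004/679/645 = 635/1503 - 2004*645/679 = 635/1503 - 1292580/679 = -1942316575/1020537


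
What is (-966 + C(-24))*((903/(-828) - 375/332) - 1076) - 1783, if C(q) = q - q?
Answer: 86301542/83 ≈ 1.0398e+6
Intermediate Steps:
C(q) = 0
(-966 + C(-24))*((903/(-828) - 375/332) - 1076) - 1783 = (-966 + 0)*((903/(-828) - 375/332) - 1076) - 1783 = -966*((903*(-1/828) - 375*1/332) - 1076) - 1783 = -966*((-301/276 - 375/332) - 1076) - 1783 = -966*(-25429/11454 - 1076) - 1783 = -966*(-12349933/11454) - 1783 = 86449531/83 - 1783 = 86301542/83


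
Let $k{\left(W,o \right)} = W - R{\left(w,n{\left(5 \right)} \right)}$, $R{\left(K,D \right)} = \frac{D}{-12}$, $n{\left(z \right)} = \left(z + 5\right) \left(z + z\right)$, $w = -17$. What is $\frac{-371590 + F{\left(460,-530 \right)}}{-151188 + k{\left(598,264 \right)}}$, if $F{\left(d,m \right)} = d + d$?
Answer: $\frac{222402}{90349} \approx 2.4616$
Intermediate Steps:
$F{\left(d,m \right)} = 2 d$
$n{\left(z \right)} = 2 z \left(5 + z\right)$ ($n{\left(z \right)} = \left(5 + z\right) 2 z = 2 z \left(5 + z\right)$)
$R{\left(K,D \right)} = - \frac{D}{12}$ ($R{\left(K,D \right)} = D \left(- \frac{1}{12}\right) = - \frac{D}{12}$)
$k{\left(W,o \right)} = \frac{25}{3} + W$ ($k{\left(W,o \right)} = W - - \frac{2 \cdot 5 \left(5 + 5\right)}{12} = W - - \frac{2 \cdot 5 \cdot 10}{12} = W - \left(- \frac{1}{12}\right) 100 = W - - \frac{25}{3} = W + \frac{25}{3} = \frac{25}{3} + W$)
$\frac{-371590 + F{\left(460,-530 \right)}}{-151188 + k{\left(598,264 \right)}} = \frac{-371590 + 2 \cdot 460}{-151188 + \left(\frac{25}{3} + 598\right)} = \frac{-371590 + 920}{-151188 + \frac{1819}{3}} = - \frac{370670}{- \frac{451745}{3}} = \left(-370670\right) \left(- \frac{3}{451745}\right) = \frac{222402}{90349}$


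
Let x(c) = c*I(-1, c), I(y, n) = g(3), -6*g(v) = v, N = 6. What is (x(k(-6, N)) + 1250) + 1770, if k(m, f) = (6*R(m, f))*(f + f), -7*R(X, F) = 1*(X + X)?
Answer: 20708/7 ≈ 2958.3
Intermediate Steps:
g(v) = -v/6
I(y, n) = -½ (I(y, n) = -⅙*3 = -½)
R(X, F) = -2*X/7 (R(X, F) = -(X + X)/7 = -2*X/7)
k(m, f) = -24*f*m/7 (k(m, f) = (6*(-2*m/7))*(f + f) = (-12*m/7)*(2*f) = -24*f*m/7)
x(c) = -c/2 (x(c) = c*(-½) = -c/2)
(x(k(-6, N)) + 1250) + 1770 = (-(-12)*6*(-6)/7 + 1250) + 1770 = (-½*864/7 + 1250) + 1770 = (-432/7 + 1250) + 1770 = 8318/7 + 1770 = 20708/7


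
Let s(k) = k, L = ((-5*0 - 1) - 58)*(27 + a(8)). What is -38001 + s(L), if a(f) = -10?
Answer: -39004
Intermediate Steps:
L = -1003 (L = ((-5*0 - 1) - 58)*(27 - 10) = ((0 - 1) - 58)*17 = (-1 - 58)*17 = -59*17 = -1003)
-38001 + s(L) = -38001 - 1003 = -39004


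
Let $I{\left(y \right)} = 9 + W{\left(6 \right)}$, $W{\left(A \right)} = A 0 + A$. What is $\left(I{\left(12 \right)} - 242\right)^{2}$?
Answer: $51529$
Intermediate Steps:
$W{\left(A \right)} = A$ ($W{\left(A \right)} = 0 + A = A$)
$I{\left(y \right)} = 15$ ($I{\left(y \right)} = 9 + 6 = 15$)
$\left(I{\left(12 \right)} - 242\right)^{2} = \left(15 - 242\right)^{2} = \left(-227\right)^{2} = 51529$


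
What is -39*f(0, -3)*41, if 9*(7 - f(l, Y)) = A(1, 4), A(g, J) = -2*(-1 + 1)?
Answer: -11193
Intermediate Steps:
A(g, J) = 0 (A(g, J) = -2*0 = 0)
f(l, Y) = 7 (f(l, Y) = 7 - ⅑*0 = 7 + 0 = 7)
-39*f(0, -3)*41 = -39*7*41 = -273*41 = -1*11193 = -11193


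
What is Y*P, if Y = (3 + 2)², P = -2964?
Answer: -74100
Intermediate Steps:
Y = 25 (Y = 5² = 25)
Y*P = 25*(-2964) = -74100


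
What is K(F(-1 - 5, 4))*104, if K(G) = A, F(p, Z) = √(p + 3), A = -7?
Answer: -728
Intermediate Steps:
F(p, Z) = √(3 + p)
K(G) = -7
K(F(-1 - 5, 4))*104 = -7*104 = -728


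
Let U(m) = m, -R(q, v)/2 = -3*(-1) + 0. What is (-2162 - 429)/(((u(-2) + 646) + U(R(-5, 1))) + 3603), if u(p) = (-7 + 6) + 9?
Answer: -2591/4251 ≈ -0.60950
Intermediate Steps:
u(p) = 8 (u(p) = -1 + 9 = 8)
R(q, v) = -6 (R(q, v) = -2*(-3*(-1) + 0) = -2*(3 + 0) = -2*3 = -6)
(-2162 - 429)/(((u(-2) + 646) + U(R(-5, 1))) + 3603) = (-2162 - 429)/(((8 + 646) - 6) + 3603) = -2591/((654 - 6) + 3603) = -2591/(648 + 3603) = -2591/4251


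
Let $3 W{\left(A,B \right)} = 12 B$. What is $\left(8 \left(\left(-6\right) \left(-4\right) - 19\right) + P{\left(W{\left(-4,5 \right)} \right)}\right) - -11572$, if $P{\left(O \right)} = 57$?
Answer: $11669$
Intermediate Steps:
$W{\left(A,B \right)} = 4 B$ ($W{\left(A,B \right)} = \frac{12 B}{3} = 4 B$)
$\left(8 \left(\left(-6\right) \left(-4\right) - 19\right) + P{\left(W{\left(-4,5 \right)} \right)}\right) - -11572 = \left(8 \left(\left(-6\right) \left(-4\right) - 19\right) + 57\right) - -11572 = \left(8 \left(24 - 19\right) + 57\right) + 11572 = \left(8 \cdot 5 + 57\right) + 11572 = \left(40 + 57\right) + 11572 = 97 + 11572 = 11669$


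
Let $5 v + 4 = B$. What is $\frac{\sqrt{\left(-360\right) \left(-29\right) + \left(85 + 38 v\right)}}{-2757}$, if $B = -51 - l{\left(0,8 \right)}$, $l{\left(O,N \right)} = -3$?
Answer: $- \frac{\sqrt{253245}}{13785} \approx -0.036506$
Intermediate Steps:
$B = -48$ ($B = -51 - -3 = -51 + 3 = -48$)
$v = - \frac{52}{5}$ ($v = - \frac{4}{5} + \frac{1}{5} \left(-48\right) = - \frac{4}{5} - \frac{48}{5} = - \frac{52}{5} \approx -10.4$)
$\frac{\sqrt{\left(-360\right) \left(-29\right) + \left(85 + 38 v\right)}}{-2757} = \frac{\sqrt{\left(-360\right) \left(-29\right) + \left(85 + 38 \left(- \frac{52}{5}\right)\right)}}{-2757} = \sqrt{10440 + \left(85 - \frac{1976}{5}\right)} \left(- \frac{1}{2757}\right) = \sqrt{10440 - \frac{1551}{5}} \left(- \frac{1}{2757}\right) = \sqrt{\frac{50649}{5}} \left(- \frac{1}{2757}\right) = \frac{\sqrt{253245}}{5} \left(- \frac{1}{2757}\right) = - \frac{\sqrt{253245}}{13785}$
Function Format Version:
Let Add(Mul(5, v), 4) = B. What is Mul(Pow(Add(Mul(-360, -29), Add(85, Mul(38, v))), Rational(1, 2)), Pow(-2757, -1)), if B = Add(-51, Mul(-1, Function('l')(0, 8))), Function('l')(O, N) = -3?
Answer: Mul(Rational(-1, 13785), Pow(253245, Rational(1, 2))) ≈ -0.036506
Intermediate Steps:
B = -48 (B = Add(-51, Mul(-1, -3)) = Add(-51, 3) = -48)
v = Rational(-52, 5) (v = Add(Rational(-4, 5), Mul(Rational(1, 5), -48)) = Add(Rational(-4, 5), Rational(-48, 5)) = Rational(-52, 5) ≈ -10.400)
Mul(Pow(Add(Mul(-360, -29), Add(85, Mul(38, v))), Rational(1, 2)), Pow(-2757, -1)) = Mul(Pow(Add(Mul(-360, -29), Add(85, Mul(38, Rational(-52, 5)))), Rational(1, 2)), Pow(-2757, -1)) = Mul(Pow(Add(10440, Add(85, Rational(-1976, 5))), Rational(1, 2)), Rational(-1, 2757)) = Mul(Pow(Add(10440, Rational(-1551, 5)), Rational(1, 2)), Rational(-1, 2757)) = Mul(Pow(Rational(50649, 5), Rational(1, 2)), Rational(-1, 2757)) = Mul(Mul(Rational(1, 5), Pow(253245, Rational(1, 2))), Rational(-1, 2757)) = Mul(Rational(-1, 13785), Pow(253245, Rational(1, 2)))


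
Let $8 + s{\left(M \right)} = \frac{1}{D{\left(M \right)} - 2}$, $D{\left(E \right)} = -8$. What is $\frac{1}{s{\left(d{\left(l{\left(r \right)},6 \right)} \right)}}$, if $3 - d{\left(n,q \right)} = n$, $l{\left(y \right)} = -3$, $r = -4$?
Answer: $- \frac{10}{81} \approx -0.12346$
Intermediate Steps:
$d{\left(n,q \right)} = 3 - n$
$s{\left(M \right)} = - \frac{81}{10}$ ($s{\left(M \right)} = -8 + \frac{1}{-8 - 2} = -8 + \frac{1}{-10} = -8 - \frac{1}{10} = - \frac{81}{10}$)
$\frac{1}{s{\left(d{\left(l{\left(r \right)},6 \right)} \right)}} = \frac{1}{- \frac{81}{10}} = - \frac{10}{81}$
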